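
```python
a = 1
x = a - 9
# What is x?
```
Trace:
  a=1
  a=1, x=-8

Final answer: -8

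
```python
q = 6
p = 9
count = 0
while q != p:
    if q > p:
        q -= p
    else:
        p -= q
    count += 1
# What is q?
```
Trace:
  q=6
  q=6, p=9
  q=6, p=9, count=0
  q=6, p=3, count=1
  q=3, p=3, count=2

Final answer: 3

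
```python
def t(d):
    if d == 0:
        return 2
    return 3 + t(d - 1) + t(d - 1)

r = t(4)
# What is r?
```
Call trace (a repeated sub-call is expanded the first time; later identical calls just restate its return value):
t(d=4)
  t(d=3)
    t(d=2)
      t(d=1)
        t(d=0)
        -> return 2
        t(d=0)
        -> return 2
      -> return 7
      t(d=1) -> return 7  (same call as traced above)
    -> return 17
    t(d=2) -> return 17  (same call as traced above)
  -> return 37
  t(d=3) -> return 37  (same call as traced above)
-> return 77

Final answer: 77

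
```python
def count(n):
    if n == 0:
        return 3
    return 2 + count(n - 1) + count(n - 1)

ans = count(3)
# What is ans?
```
Call trace (a repeated sub-call is expanded the first time; later identical calls just restate its return value):
count(n=3)
  count(n=2)
    count(n=1)
      count(n=0)
      -> return 3
      count(n=0)
      -> return 3
    -> return 8
    count(n=1) -> return 8  (same call as traced above)
  -> return 18
  count(n=2) -> return 18  (same call as traced above)
-> return 38

Final answer: 38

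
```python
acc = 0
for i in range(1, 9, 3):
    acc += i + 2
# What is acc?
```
Trace:
  acc=0
  acc=3, i=1
  acc=9, i=4
  acc=18, i=7

Final answer: 18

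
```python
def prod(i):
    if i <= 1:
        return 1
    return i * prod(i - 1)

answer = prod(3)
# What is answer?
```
Call trace:
prod(i=3)
  prod(i=2)
    prod(i=1)
    -> return 1
  -> return 2
-> return 6

Final answer: 6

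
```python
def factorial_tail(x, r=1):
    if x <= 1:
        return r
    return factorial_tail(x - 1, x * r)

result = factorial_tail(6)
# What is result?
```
Call trace:
factorial_tail(x=6, r=1)
  factorial_tail(x=5, r=6)
    factorial_tail(x=4, r=30)
      factorial_tail(x=3, r=120)
        factorial_tail(x=2, r=360)
          factorial_tail(x=1, r=720)
          -> return 720
        -> return 720
      -> return 720
    -> return 720
  -> return 720
-> return 720

Final answer: 720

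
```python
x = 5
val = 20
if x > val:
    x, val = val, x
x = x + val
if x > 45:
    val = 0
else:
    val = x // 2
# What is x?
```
Trace:
  x=5
  x=5, val=20
  x=5, val=20
  x=25, val=20
  x=25, val=12

Final answer: 25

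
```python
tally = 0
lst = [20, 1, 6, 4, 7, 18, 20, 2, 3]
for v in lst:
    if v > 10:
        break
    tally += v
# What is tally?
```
Trace:
  tally=0
  tally=0, v=20

Final answer: 0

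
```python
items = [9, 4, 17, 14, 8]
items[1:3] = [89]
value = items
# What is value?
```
Trace:
  items=[9, 4, 17, 14, 8]
  items=[9, 89, 14, 8]
  items=[9, 89, 14, 8], value=[9, 89, 14, 8]

Final answer: [9, 89, 14, 8]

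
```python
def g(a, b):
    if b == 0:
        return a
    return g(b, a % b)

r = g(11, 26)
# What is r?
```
Call trace:
g(a=11, b=26)
  g(a=26, b=11)
    g(a=11, b=4)
      g(a=4, b=3)
        g(a=3, b=1)
          g(a=1, b=0)
          -> return 1
        -> return 1
      -> return 1
    -> return 1
  -> return 1
-> return 1

Final answer: 1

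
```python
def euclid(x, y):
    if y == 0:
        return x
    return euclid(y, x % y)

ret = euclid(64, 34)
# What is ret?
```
Call trace:
euclid(x=64, y=34)
  euclid(x=34, y=30)
    euclid(x=30, y=4)
      euclid(x=4, y=2)
        euclid(x=2, y=0)
        -> return 2
      -> return 2
    -> return 2
  -> return 2
-> return 2

Final answer: 2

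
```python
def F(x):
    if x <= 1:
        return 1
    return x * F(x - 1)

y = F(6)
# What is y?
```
Call trace:
F(x=6)
  F(x=5)
    F(x=4)
      F(x=3)
        F(x=2)
          F(x=1)
          -> return 1
        -> return 2
      -> return 6
    -> return 24
  -> return 120
-> return 720

Final answer: 720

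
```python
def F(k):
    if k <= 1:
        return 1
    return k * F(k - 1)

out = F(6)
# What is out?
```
Call trace:
F(k=6)
  F(k=5)
    F(k=4)
      F(k=3)
        F(k=2)
          F(k=1)
          -> return 1
        -> return 2
      -> return 6
    -> return 24
  -> return 120
-> return 720

Final answer: 720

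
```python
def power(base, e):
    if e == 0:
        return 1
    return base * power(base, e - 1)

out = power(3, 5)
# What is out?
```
Call trace:
power(base=3, e=5)
  power(base=3, e=4)
    power(base=3, e=3)
      power(base=3, e=2)
        power(base=3, e=1)
          power(base=3, e=0)
          -> return 1
        -> return 3
      -> return 9
    -> return 27
  -> return 81
-> return 243

Final answer: 243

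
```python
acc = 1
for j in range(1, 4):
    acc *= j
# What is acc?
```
Trace:
  acc=1
  acc=1, j=1
  acc=2, j=2
  acc=6, j=3

Final answer: 6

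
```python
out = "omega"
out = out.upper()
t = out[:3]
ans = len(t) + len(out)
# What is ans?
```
Trace:
  out='omega'
  out='OMEGA'
  out='OMEGA', t='OME'
  out='OMEGA', t='OME', ans=8

Final answer: 8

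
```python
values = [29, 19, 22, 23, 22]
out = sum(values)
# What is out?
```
Trace:
  values=[29, 19, 22, 23, 22]
  values=[29, 19, 22, 23, 22], out=115

Final answer: 115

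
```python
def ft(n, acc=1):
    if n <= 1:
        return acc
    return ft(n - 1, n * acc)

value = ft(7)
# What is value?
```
Call trace:
ft(n=7, acc=1)
  ft(n=6, acc=7)
    ft(n=5, acc=42)
      ft(n=4, acc=210)
        ft(n=3, acc=840)
          ft(n=2, acc=2520)
            ft(n=1, acc=5040)
            -> return 5040
          -> return 5040
        -> return 5040
      -> return 5040
    -> return 5040
  -> return 5040
-> return 5040

Final answer: 5040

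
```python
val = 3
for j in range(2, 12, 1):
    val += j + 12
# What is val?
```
Trace:
  val=3
  val=17, j=2
  val=32, j=3
  val=48, j=4
  val=65, j=5
  val=83, j=6
  val=102, j=7
  val=122, j=8
  val=143, j=9
  val=165, j=10
  val=188, j=11

Final answer: 188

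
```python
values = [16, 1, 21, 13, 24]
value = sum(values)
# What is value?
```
Trace:
  values=[16, 1, 21, 13, 24]
  values=[16, 1, 21, 13, 24], value=75

Final answer: 75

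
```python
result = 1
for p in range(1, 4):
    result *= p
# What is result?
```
Trace:
  result=1
  result=1, p=1
  result=2, p=2
  result=6, p=3

Final answer: 6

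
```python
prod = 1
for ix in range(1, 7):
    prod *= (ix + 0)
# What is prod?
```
Trace:
  prod=1
  prod=1, ix=1
  prod=2, ix=2
  prod=6, ix=3
  prod=24, ix=4
  prod=120, ix=5
  prod=720, ix=6

Final answer: 720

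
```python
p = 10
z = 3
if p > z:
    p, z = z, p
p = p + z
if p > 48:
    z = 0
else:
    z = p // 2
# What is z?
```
Trace:
  p=10
  p=10, z=3
  p=3, z=10
  p=13, z=10
  p=13, z=6

Final answer: 6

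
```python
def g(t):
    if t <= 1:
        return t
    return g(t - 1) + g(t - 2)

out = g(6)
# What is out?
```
Call trace (a repeated sub-call is expanded the first time; later identical calls just restate its return value):
g(t=6)
  g(t=5)
    g(t=4)
      g(t=3)
        g(t=2)
          g(t=1)
          -> return 1
          g(t=0)
          -> return 0
        -> return 1
        g(t=1)
        -> return 1
      -> return 2
      g(t=2) -> return 1  (same call as traced above)
    -> return 3
    g(t=3) -> return 2  (same call as traced above)
  -> return 5
  g(t=4) -> return 3  (same call as traced above)
-> return 8

Final answer: 8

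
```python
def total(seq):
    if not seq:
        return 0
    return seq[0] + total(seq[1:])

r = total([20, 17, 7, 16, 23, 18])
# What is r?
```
Call trace:
total(seq=[20, 17, 7, 16, 23, 18])
  total(seq=[17, 7, 16, 23, 18])
    total(seq=[7, 16, 23, 18])
      total(seq=[16, 23, 18])
        total(seq=[23, 18])
          total(seq=[18])
            total(seq=[])
            -> return 0
          -> return 18
        -> return 41
      -> return 57
    -> return 64
  -> return 81
-> return 101

Final answer: 101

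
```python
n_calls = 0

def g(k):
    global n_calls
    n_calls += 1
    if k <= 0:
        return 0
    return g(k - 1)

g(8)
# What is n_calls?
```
Call trace:
g(k=8)
  g(k=7)
    g(k=6)
      g(k=5)
        g(k=4)
          g(k=3)
            g(k=2)
              g(k=1)
                g(k=0)
                -> return 0
              -> return 0
            -> return 0
          -> return 0
        -> return 0
      -> return 0
    -> return 0
  -> return 0
-> return 0

n_calls is incremented once per call. g is entered once for each k = 8, 7, 6, 5, 4, 3, 2, 1, 0 (the k <= 0 call returns without recursing), i.e. 8 + 1 calls.
n_calls = 9

Final answer: 9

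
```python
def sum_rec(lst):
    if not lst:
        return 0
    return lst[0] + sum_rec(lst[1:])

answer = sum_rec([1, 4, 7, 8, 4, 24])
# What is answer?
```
Call trace:
sum_rec(lst=[1, 4, 7, 8, 4, 24])
  sum_rec(lst=[4, 7, 8, 4, 24])
    sum_rec(lst=[7, 8, 4, 24])
      sum_rec(lst=[8, 4, 24])
        sum_rec(lst=[4, 24])
          sum_rec(lst=[24])
            sum_rec(lst=[])
            -> return 0
          -> return 24
        -> return 28
      -> return 36
    -> return 43
  -> return 47
-> return 48

Final answer: 48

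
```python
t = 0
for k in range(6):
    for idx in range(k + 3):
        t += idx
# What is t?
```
Trace:
  t=0
  t=0, k=0, idx=0
  t=1, k=0, idx=1
  t=3, k=0, idx=2
  t=3, k=1, idx=0
  t=4, k=1, idx=1
  t=6, k=1, idx=2
  t=9, k=1, idx=3
  t=9, k=2, idx=0
  t=10, k=2, idx=1
  t=12, k=2, idx=2
  t=15, k=2, idx=3
  t=19, k=2, idx=4
  t=19, k=3, idx=0
  t=20, k=3, idx=1
  t=22, k=3, idx=2
  t=25, k=3, idx=3
  t=29, k=3, idx=4
  t=34, k=3, idx=5
  t=34, k=4, idx=0
  t=35, k=4, idx=1
  t=37, k=4, idx=2
  t=40, k=4, idx=3
  t=44, k=4, idx=4
  t=49, k=4, idx=5
  t=55, k=4, idx=6
  t=55, k=5, idx=0
  t=56, k=5, idx=1
  t=58, k=5, idx=2
  t=61, k=5, idx=3
  t=65, k=5, idx=4
  t=70, k=5, idx=5
  t=76, k=5, idx=6
  t=83, k=5, idx=7

Final answer: 83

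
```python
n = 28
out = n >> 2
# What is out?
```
Trace:
  n=28
  n=28, out=7

Final answer: 7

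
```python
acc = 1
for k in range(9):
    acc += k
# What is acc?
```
Trace:
  acc=1
  acc=1, k=0
  acc=2, k=1
  acc=4, k=2
  acc=7, k=3
  acc=11, k=4
  acc=16, k=5
  acc=22, k=6
  acc=29, k=7
  acc=37, k=8

Final answer: 37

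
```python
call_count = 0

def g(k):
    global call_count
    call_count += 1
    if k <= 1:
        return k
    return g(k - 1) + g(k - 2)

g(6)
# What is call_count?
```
Call trace (a repeated sub-call is expanded the first time; later identical calls just restate its return value):
g(k=6)
  g(k=5)
    g(k=4)
      g(k=3)
        g(k=2)
          g(k=1)
          -> return 1
          g(k=0)
          -> return 0
        -> return 1
        g(k=1)
        -> return 1
      -> return 2
      g(k=2) -> return 1  (same call as traced above)
    -> return 3
    g(k=3) -> return 2  (same call as traced above)
  -> return 5
  g(k=4) -> return 3  (same call as traced above)
-> return 8

call_count is incremented once per call, so count the calls in each subtree. Let C(k) = number of calls made by g(k).
C(0) = C(1) = 1 (base case, no recursion); C(k) = 1 + C(k - 1) + C(k - 2) otherwise.
C(2) = 1 + C(1) + C(0) = 1 + 1 + 1 = 3
C(3) = 1 + C(2) + C(1) = 1 + 3 + 1 = 5
C(4) = 1 + C(3) + C(2) = 1 + 5 + 3 = 9
C(5) = 1 + C(4) + C(3) = 1 + 9 + 5 = 15
C(6) = 1 + C(5) + C(4) = 1 + 15 + 9 = 25
call_count = C(6) = 25

Final answer: 25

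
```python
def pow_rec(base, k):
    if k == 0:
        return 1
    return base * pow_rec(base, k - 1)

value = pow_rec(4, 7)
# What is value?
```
Call trace:
pow_rec(base=4, k=7)
  pow_rec(base=4, k=6)
    pow_rec(base=4, k=5)
      pow_rec(base=4, k=4)
        pow_rec(base=4, k=3)
          pow_rec(base=4, k=2)
            pow_rec(base=4, k=1)
              pow_rec(base=4, k=0)
              -> return 1
            -> return 4
          -> return 16
        -> return 64
      -> return 256
    -> return 1024
  -> return 4096
-> return 16384

Final answer: 16384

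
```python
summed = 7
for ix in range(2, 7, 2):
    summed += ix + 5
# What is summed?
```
Trace:
  summed=7
  summed=14, ix=2
  summed=23, ix=4
  summed=34, ix=6

Final answer: 34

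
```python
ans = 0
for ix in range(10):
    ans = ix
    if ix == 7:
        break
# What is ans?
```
Trace:
  ans=0
  ans=0, ix=0
  ans=1, ix=1
  ans=2, ix=2
  ans=3, ix=3
  ans=4, ix=4
  ans=5, ix=5
  ans=6, ix=6
  ans=7, ix=7

Final answer: 7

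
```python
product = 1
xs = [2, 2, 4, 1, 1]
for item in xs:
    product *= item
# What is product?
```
Trace:
  product=1
  product=2, item=2
  product=4, item=2
  product=16, item=4
  product=16, item=1
  product=16, item=1

Final answer: 16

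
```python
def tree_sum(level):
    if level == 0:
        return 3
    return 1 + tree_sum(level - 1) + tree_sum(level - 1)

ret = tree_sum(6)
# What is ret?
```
Call trace (a repeated sub-call is expanded the first time; later identical calls just restate its return value):
tree_sum(level=6)
  tree_sum(level=5)
    tree_sum(level=4)
      tree_sum(level=3)
        tree_sum(level=2)
          tree_sum(level=1)
            tree_sum(level=0)
            -> return 3
            tree_sum(level=0)
            -> return 3
          -> return 7
          tree_sum(level=1) -> return 7  (same call as traced above)
        -> return 15
        tree_sum(level=2) -> return 15  (same call as traced above)
      -> return 31
      tree_sum(level=3) -> return 31  (same call as traced above)
    -> return 63
    tree_sum(level=4) -> return 63  (same call as traced above)
  -> return 127
  tree_sum(level=5) -> return 127  (same call as traced above)
-> return 255

Final answer: 255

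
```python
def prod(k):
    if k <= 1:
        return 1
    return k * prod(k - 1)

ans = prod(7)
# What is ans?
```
Call trace:
prod(k=7)
  prod(k=6)
    prod(k=5)
      prod(k=4)
        prod(k=3)
          prod(k=2)
            prod(k=1)
            -> return 1
          -> return 2
        -> return 6
      -> return 24
    -> return 120
  -> return 720
-> return 5040

Final answer: 5040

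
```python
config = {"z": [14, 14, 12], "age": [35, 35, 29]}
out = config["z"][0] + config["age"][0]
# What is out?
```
Trace:
  config={'z': [14, 14, 12], 'age': [35, 35, 29]}
  config={'z': [14, 14, 12], 'age': [35, 35, 29]}, out=49

Final answer: 49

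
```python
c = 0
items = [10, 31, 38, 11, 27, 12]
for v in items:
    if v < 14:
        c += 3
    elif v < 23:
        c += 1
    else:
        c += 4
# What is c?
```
Trace:
  c=0
  c=3, v=10
  c=7, v=31
  c=11, v=38
  c=14, v=11
  c=18, v=27
  c=21, v=12

Final answer: 21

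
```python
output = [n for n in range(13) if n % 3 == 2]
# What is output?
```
Trace:
  n=0
  n=1
  n=2
  n=3
  n=4
  n=5
  n=6
  n=7
  n=8
  n=9
  n=10
  n=11
  n=12
  output=[2, 5, 8, 11]

Final answer: [2, 5, 8, 11]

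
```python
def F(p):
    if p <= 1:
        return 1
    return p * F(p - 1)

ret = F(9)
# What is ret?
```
Call trace:
F(p=9)
  F(p=8)
    F(p=7)
      F(p=6)
        F(p=5)
          F(p=4)
            F(p=3)
              F(p=2)
                F(p=1)
                -> return 1
              -> return 2
            -> return 6
          -> return 24
        -> return 120
      -> return 720
    -> return 5040
  -> return 40320
-> return 362880

Final answer: 362880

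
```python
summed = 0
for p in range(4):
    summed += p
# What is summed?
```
Trace:
  summed=0
  summed=0, p=0
  summed=1, p=1
  summed=3, p=2
  summed=6, p=3

Final answer: 6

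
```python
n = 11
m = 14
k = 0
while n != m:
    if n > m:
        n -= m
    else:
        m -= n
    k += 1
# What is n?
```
Trace:
  n=11
  n=11, m=14
  n=11, m=14, k=0
  n=11, m=3, k=1
  n=8, m=3, k=2
  n=5, m=3, k=3
  n=2, m=3, k=4
  n=2, m=1, k=5
  n=1, m=1, k=6

Final answer: 1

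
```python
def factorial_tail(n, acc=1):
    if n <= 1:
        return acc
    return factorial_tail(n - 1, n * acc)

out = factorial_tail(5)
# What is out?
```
Call trace:
factorial_tail(n=5, acc=1)
  factorial_tail(n=4, acc=5)
    factorial_tail(n=3, acc=20)
      factorial_tail(n=2, acc=60)
        factorial_tail(n=1, acc=120)
        -> return 120
      -> return 120
    -> return 120
  -> return 120
-> return 120

Final answer: 120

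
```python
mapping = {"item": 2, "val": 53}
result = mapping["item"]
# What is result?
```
Trace:
  mapping={'item': 2, 'val': 53}
  mapping={'item': 2, 'val': 53}, result=2

Final answer: 2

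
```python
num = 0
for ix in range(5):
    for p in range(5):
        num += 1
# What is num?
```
Trace:
  num=0
  num=1, ix=0, p=0
  num=2, ix=0, p=1
  num=3, ix=0, p=2
  num=4, ix=0, p=3
  num=5, ix=0, p=4
  num=6, ix=1, p=0
  num=7, ix=1, p=1
  num=8, ix=1, p=2
  num=9, ix=1, p=3
  num=10, ix=1, p=4
  num=11, ix=2, p=0
  num=12, ix=2, p=1
  num=13, ix=2, p=2
  num=14, ix=2, p=3
  num=15, ix=2, p=4
  num=16, ix=3, p=0
  num=17, ix=3, p=1
  num=18, ix=3, p=2
  num=19, ix=3, p=3
  num=20, ix=3, p=4
  num=21, ix=4, p=0
  num=22, ix=4, p=1
  num=23, ix=4, p=2
  num=24, ix=4, p=3
  num=25, ix=4, p=4

Final answer: 25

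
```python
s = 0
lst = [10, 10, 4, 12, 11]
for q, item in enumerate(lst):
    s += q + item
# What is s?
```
Trace:
  s=0
  s=10, q=0, item=10
  s=21, q=1, item=10
  s=27, q=2, item=4
  s=42, q=3, item=12
  s=57, q=4, item=11

Final answer: 57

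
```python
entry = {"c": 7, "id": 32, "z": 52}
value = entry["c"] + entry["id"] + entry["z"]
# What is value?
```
Trace:
  entry={'c': 7, 'id': 32, 'z': 52}
  entry={'c': 7, 'id': 32, 'z': 52}, value=91

Final answer: 91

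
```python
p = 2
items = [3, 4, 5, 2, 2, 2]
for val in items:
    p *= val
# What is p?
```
Trace:
  p=2
  p=6, val=3
  p=24, val=4
  p=120, val=5
  p=240, val=2
  p=480, val=2
  p=960, val=2

Final answer: 960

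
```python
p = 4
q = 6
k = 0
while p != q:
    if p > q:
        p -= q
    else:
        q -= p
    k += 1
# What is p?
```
Trace:
  p=4
  p=4, q=6
  p=4, q=6, k=0
  p=4, q=2, k=1
  p=2, q=2, k=2

Final answer: 2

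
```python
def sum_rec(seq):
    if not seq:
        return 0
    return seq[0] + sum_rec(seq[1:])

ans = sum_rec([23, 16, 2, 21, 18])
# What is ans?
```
Call trace:
sum_rec(seq=[23, 16, 2, 21, 18])
  sum_rec(seq=[16, 2, 21, 18])
    sum_rec(seq=[2, 21, 18])
      sum_rec(seq=[21, 18])
        sum_rec(seq=[18])
          sum_rec(seq=[])
          -> return 0
        -> return 18
      -> return 39
    -> return 41
  -> return 57
-> return 80

Final answer: 80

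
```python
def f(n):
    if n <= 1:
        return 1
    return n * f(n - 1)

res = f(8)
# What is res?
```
Call trace:
f(n=8)
  f(n=7)
    f(n=6)
      f(n=5)
        f(n=4)
          f(n=3)
            f(n=2)
              f(n=1)
              -> return 1
            -> return 2
          -> return 6
        -> return 24
      -> return 120
    -> return 720
  -> return 5040
-> return 40320

Final answer: 40320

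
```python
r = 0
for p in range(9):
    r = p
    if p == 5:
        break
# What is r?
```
Trace:
  r=0
  r=0, p=0
  r=1, p=1
  r=2, p=2
  r=3, p=3
  r=4, p=4
  r=5, p=5

Final answer: 5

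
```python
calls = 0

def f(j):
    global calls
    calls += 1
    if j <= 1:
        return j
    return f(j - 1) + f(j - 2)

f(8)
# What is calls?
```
Call trace (a repeated sub-call is expanded the first time; later identical calls just restate its return value):
f(j=8)
  f(j=7)
    f(j=6)
      f(j=5)
        f(j=4)
          f(j=3)
            f(j=2)
              f(j=1)
              -> return 1
              f(j=0)
              -> return 0
            -> return 1
            f(j=1)
            -> return 1
          -> return 2
          f(j=2) -> return 1  (same call as traced above)
        -> return 3
        f(j=3) -> return 2  (same call as traced above)
      -> return 5
      f(j=4) -> return 3  (same call as traced above)
    -> return 8
    f(j=5) -> return 5  (same call as traced above)
  -> return 13
  f(j=6) -> return 8  (same call as traced above)
-> return 21

calls is incremented once per call, so count the calls in each subtree. Let C(j) = number of calls made by f(j).
C(0) = C(1) = 1 (base case, no recursion); C(j) = 1 + C(j - 1) + C(j - 2) otherwise.
C(2) = 1 + C(1) + C(0) = 1 + 1 + 1 = 3
C(3) = 1 + C(2) + C(1) = 1 + 3 + 1 = 5
C(4) = 1 + C(3) + C(2) = 1 + 5 + 3 = 9
C(5) = 1 + C(4) + C(3) = 1 + 9 + 5 = 15
C(6) = 1 + C(5) + C(4) = 1 + 15 + 9 = 25
C(7) = 1 + C(6) + C(5) = 1 + 25 + 15 = 41
C(8) = 1 + C(7) + C(6) = 1 + 41 + 25 = 67
calls = C(8) = 67

Final answer: 67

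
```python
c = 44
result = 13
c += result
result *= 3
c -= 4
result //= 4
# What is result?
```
Trace:
  c=44
  c=44, result=13
  c=57, result=13
  c=57, result=39
  c=53, result=39
  c=53, result=9

Final answer: 9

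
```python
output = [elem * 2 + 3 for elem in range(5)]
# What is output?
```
Trace:
  elem=0
  elem=1
  elem=2
  elem=3
  elem=4
  output=[3, 5, 7, 9, 11]

Final answer: [3, 5, 7, 9, 11]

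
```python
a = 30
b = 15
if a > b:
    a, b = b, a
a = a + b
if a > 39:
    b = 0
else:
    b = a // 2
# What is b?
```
Trace:
  a=30
  a=30, b=15
  a=15, b=30
  a=45, b=30
  a=45, b=0

Final answer: 0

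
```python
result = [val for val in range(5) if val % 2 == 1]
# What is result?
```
Trace:
  val=0
  val=1
  val=2
  val=3
  val=4
  result=[1, 3]

Final answer: [1, 3]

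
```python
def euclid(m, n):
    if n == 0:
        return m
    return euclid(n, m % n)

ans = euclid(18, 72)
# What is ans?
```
Call trace:
euclid(m=18, n=72)
  euclid(m=72, n=18)
    euclid(m=18, n=0)
    -> return 18
  -> return 18
-> return 18

Final answer: 18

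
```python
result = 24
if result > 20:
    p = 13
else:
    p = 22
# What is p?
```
Trace:
  result=24
  result=24, p=13

Final answer: 13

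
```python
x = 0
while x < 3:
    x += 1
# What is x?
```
Trace:
  x=0
  x=1
  x=2
  x=3

Final answer: 3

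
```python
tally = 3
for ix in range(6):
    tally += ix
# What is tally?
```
Trace:
  tally=3
  tally=3, ix=0
  tally=4, ix=1
  tally=6, ix=2
  tally=9, ix=3
  tally=13, ix=4
  tally=18, ix=5

Final answer: 18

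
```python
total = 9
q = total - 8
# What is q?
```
Trace:
  total=9
  total=9, q=1

Final answer: 1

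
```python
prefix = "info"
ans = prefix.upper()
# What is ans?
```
Trace:
  prefix='info'
  prefix='info', ans='INFO'

Final answer: 'INFO'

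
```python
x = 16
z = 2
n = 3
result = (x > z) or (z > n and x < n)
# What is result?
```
Trace:
  x=16
  x=16, z=2
  x=16, z=2, n=3
  x=16, z=2, n=3, result=True

Final answer: True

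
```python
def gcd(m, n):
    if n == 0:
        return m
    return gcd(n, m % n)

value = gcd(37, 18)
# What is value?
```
Call trace:
gcd(m=37, n=18)
  gcd(m=18, n=1)
    gcd(m=1, n=0)
    -> return 1
  -> return 1
-> return 1

Final answer: 1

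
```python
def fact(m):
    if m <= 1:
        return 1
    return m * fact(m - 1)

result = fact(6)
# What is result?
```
Call trace:
fact(m=6)
  fact(m=5)
    fact(m=4)
      fact(m=3)
        fact(m=2)
          fact(m=1)
          -> return 1
        -> return 2
      -> return 6
    -> return 24
  -> return 120
-> return 720

Final answer: 720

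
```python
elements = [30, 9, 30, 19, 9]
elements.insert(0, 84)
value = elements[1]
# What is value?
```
Trace:
  elements=[30, 9, 30, 19, 9]
  elements=[84, 30, 9, 30, 19, 9]
  elements=[84, 30, 9, 30, 19, 9], value=30

Final answer: 30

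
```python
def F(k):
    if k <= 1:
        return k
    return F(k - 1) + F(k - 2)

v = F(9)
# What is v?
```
Call trace (a repeated sub-call is expanded the first time; later identical calls just restate its return value):
F(k=9)
  F(k=8)
    F(k=7)
      F(k=6)
        F(k=5)
          F(k=4)
            F(k=3)
              F(k=2)
                F(k=1)
                -> return 1
                F(k=0)
                -> return 0
              -> return 1
              F(k=1)
              -> return 1
            -> return 2
            F(k=2) -> return 1  (same call as traced above)
          -> return 3
          F(k=3) -> return 2  (same call as traced above)
        -> return 5
        F(k=4) -> return 3  (same call as traced above)
      -> return 8
      F(k=5) -> return 5  (same call as traced above)
    -> return 13
    F(k=6) -> return 8  (same call as traced above)
  -> return 21
  F(k=7) -> return 13  (same call as traced above)
-> return 34

Final answer: 34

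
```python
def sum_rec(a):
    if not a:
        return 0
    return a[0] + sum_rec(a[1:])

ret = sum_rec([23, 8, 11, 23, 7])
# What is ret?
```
Call trace:
sum_rec(a=[23, 8, 11, 23, 7])
  sum_rec(a=[8, 11, 23, 7])
    sum_rec(a=[11, 23, 7])
      sum_rec(a=[23, 7])
        sum_rec(a=[7])
          sum_rec(a=[])
          -> return 0
        -> return 7
      -> return 30
    -> return 41
  -> return 49
-> return 72

Final answer: 72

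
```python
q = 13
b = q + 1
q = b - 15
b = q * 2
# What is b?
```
Trace:
  q=13
  q=13, b=14
  q=-1, b=14
  q=-1, b=-2

Final answer: -2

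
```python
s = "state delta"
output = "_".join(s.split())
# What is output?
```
Trace:
  s='state delta'
  s='state delta', output='state_delta'

Final answer: 'state_delta'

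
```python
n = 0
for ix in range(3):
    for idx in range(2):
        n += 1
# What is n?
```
Trace:
  n=0
  n=1, ix=0, idx=0
  n=2, ix=0, idx=1
  n=3, ix=1, idx=0
  n=4, ix=1, idx=1
  n=5, ix=2, idx=0
  n=6, ix=2, idx=1

Final answer: 6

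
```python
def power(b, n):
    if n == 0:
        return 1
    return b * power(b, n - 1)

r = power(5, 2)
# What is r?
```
Call trace:
power(b=5, n=2)
  power(b=5, n=1)
    power(b=5, n=0)
    -> return 1
  -> return 5
-> return 25

Final answer: 25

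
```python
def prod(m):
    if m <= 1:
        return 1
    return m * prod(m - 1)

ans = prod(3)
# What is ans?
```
Call trace:
prod(m=3)
  prod(m=2)
    prod(m=1)
    -> return 1
  -> return 2
-> return 6

Final answer: 6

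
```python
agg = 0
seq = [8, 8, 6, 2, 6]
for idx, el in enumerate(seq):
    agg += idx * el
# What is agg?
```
Trace:
  agg=0
  agg=0, idx=0, el=8
  agg=8, idx=1, el=8
  agg=20, idx=2, el=6
  agg=26, idx=3, el=2
  agg=50, idx=4, el=6

Final answer: 50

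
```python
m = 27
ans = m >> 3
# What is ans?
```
Trace:
  m=27
  m=27, ans=3

Final answer: 3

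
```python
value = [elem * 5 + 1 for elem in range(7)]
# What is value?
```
Trace:
  elem=0
  elem=1
  elem=2
  elem=3
  elem=4
  elem=5
  elem=6
  value=[1, 6, 11, 16, 21, 26, 31]

Final answer: [1, 6, 11, 16, 21, 26, 31]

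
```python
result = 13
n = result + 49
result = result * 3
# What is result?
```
Trace:
  result=13
  result=13, n=62
  result=39, n=62

Final answer: 39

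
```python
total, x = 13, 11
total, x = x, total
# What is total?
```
Trace:
  total=13, x=11
  total=11, x=13

Final answer: 11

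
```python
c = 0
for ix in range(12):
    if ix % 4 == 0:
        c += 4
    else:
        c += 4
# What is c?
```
Trace:
  c=0
  c=4, ix=0
  c=8, ix=1
  c=12, ix=2
  c=16, ix=3
  c=20, ix=4
  c=24, ix=5
  c=28, ix=6
  c=32, ix=7
  c=36, ix=8
  c=40, ix=9
  c=44, ix=10
  c=48, ix=11

Final answer: 48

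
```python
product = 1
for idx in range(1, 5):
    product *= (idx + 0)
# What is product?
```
Trace:
  product=1
  product=1, idx=1
  product=2, idx=2
  product=6, idx=3
  product=24, idx=4

Final answer: 24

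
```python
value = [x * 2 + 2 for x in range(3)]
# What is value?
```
Trace:
  x=0
  x=1
  x=2
  value=[2, 4, 6]

Final answer: [2, 4, 6]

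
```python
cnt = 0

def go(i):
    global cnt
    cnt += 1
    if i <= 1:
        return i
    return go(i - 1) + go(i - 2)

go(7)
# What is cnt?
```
Call trace (a repeated sub-call is expanded the first time; later identical calls just restate its return value):
go(i=7)
  go(i=6)
    go(i=5)
      go(i=4)
        go(i=3)
          go(i=2)
            go(i=1)
            -> return 1
            go(i=0)
            -> return 0
          -> return 1
          go(i=1)
          -> return 1
        -> return 2
        go(i=2) -> return 1  (same call as traced above)
      -> return 3
      go(i=3) -> return 2  (same call as traced above)
    -> return 5
    go(i=4) -> return 3  (same call as traced above)
  -> return 8
  go(i=5) -> return 5  (same call as traced above)
-> return 13

cnt is incremented once per call, so count the calls in each subtree. Let C(i) = number of calls made by go(i).
C(0) = C(1) = 1 (base case, no recursion); C(i) = 1 + C(i - 1) + C(i - 2) otherwise.
C(2) = 1 + C(1) + C(0) = 1 + 1 + 1 = 3
C(3) = 1 + C(2) + C(1) = 1 + 3 + 1 = 5
C(4) = 1 + C(3) + C(2) = 1 + 5 + 3 = 9
C(5) = 1 + C(4) + C(3) = 1 + 9 + 5 = 15
C(6) = 1 + C(5) + C(4) = 1 + 15 + 9 = 25
C(7) = 1 + C(6) + C(5) = 1 + 25 + 15 = 41
cnt = C(7) = 41

Final answer: 41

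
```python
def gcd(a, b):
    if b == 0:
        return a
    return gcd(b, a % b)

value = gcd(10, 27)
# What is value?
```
Call trace:
gcd(a=10, b=27)
  gcd(a=27, b=10)
    gcd(a=10, b=7)
      gcd(a=7, b=3)
        gcd(a=3, b=1)
          gcd(a=1, b=0)
          -> return 1
        -> return 1
      -> return 1
    -> return 1
  -> return 1
-> return 1

Final answer: 1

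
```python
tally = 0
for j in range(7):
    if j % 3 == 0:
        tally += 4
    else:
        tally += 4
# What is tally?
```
Trace:
  tally=0
  tally=4, j=0
  tally=8, j=1
  tally=12, j=2
  tally=16, j=3
  tally=20, j=4
  tally=24, j=5
  tally=28, j=6

Final answer: 28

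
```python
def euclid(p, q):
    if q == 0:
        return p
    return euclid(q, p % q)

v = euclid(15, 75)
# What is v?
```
Call trace:
euclid(p=15, q=75)
  euclid(p=75, q=15)
    euclid(p=15, q=0)
    -> return 15
  -> return 15
-> return 15

Final answer: 15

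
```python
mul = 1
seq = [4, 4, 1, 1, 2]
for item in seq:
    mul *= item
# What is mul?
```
Trace:
  mul=1
  mul=4, item=4
  mul=16, item=4
  mul=16, item=1
  mul=16, item=1
  mul=32, item=2

Final answer: 32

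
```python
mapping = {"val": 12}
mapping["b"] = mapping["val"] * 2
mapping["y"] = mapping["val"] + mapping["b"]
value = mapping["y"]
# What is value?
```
Trace:
  mapping={'val': 12}
  mapping={'val': 12, 'b': 24}
  mapping={'val': 12, 'b': 24, 'y': 36}
  mapping={'val': 12, 'b': 24, 'y': 36}, value=36

Final answer: 36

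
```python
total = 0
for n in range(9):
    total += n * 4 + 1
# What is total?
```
Trace:
  total=0
  total=1, n=0
  total=6, n=1
  total=15, n=2
  total=28, n=3
  total=45, n=4
  total=66, n=5
  total=91, n=6
  total=120, n=7
  total=153, n=8

Final answer: 153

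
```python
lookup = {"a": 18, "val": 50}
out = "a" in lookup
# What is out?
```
Trace:
  lookup={'a': 18, 'val': 50}
  lookup={'a': 18, 'val': 50}, out=True

Final answer: True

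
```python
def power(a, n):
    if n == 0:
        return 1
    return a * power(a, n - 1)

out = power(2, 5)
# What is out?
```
Call trace:
power(a=2, n=5)
  power(a=2, n=4)
    power(a=2, n=3)
      power(a=2, n=2)
        power(a=2, n=1)
          power(a=2, n=0)
          -> return 1
        -> return 2
      -> return 4
    -> return 8
  -> return 16
-> return 32

Final answer: 32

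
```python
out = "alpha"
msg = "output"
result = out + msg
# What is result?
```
Trace:
  out='alpha'
  out='alpha', msg='output'
  out='alpha', msg='output', result='alphaoutput'

Final answer: 'alphaoutput'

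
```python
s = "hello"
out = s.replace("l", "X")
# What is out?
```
Trace:
  s='hello'
  s='hello', out='heXXo'

Final answer: 'heXXo'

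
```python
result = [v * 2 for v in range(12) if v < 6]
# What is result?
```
Trace:
  v=0
  v=1
  v=2
  v=3
  v=4
  v=5
  v=6
  v=7
  v=8
  v=9
  v=10
  v=11
  result=[0, 2, 4, 6, 8, 10]

Final answer: [0, 2, 4, 6, 8, 10]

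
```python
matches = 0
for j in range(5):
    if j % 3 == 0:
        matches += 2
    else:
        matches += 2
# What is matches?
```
Trace:
  matches=0
  matches=2, j=0
  matches=4, j=1
  matches=6, j=2
  matches=8, j=3
  matches=10, j=4

Final answer: 10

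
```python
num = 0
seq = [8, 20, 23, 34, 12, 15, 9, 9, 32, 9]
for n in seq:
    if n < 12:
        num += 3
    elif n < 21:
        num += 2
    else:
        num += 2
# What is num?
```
Trace:
  num=0
  num=3, n=8
  num=5, n=20
  num=7, n=23
  num=9, n=34
  num=11, n=12
  num=13, n=15
  num=16, n=9
  num=19, n=9
  num=21, n=32
  num=24, n=9

Final answer: 24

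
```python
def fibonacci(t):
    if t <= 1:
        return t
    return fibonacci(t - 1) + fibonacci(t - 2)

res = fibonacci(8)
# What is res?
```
Call trace (a repeated sub-call is expanded the first time; later identical calls just restate its return value):
fibonacci(t=8)
  fibonacci(t=7)
    fibonacci(t=6)
      fibonacci(t=5)
        fibonacci(t=4)
          fibonacci(t=3)
            fibonacci(t=2)
              fibonacci(t=1)
              -> return 1
              fibonacci(t=0)
              -> return 0
            -> return 1
            fibonacci(t=1)
            -> return 1
          -> return 2
          fibonacci(t=2) -> return 1  (same call as traced above)
        -> return 3
        fibonacci(t=3) -> return 2  (same call as traced above)
      -> return 5
      fibonacci(t=4) -> return 3  (same call as traced above)
    -> return 8
    fibonacci(t=5) -> return 5  (same call as traced above)
  -> return 13
  fibonacci(t=6) -> return 8  (same call as traced above)
-> return 21

Final answer: 21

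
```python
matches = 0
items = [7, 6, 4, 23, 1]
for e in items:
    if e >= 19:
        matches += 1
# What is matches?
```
Trace:
  matches=0
  matches=0, e=7
  matches=0, e=6
  matches=0, e=4
  matches=1, e=23
  matches=1, e=1

Final answer: 1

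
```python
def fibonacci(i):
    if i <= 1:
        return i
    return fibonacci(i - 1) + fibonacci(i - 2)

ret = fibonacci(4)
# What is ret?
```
Call trace (a repeated sub-call is expanded the first time; later identical calls just restate its return value):
fibonacci(i=4)
  fibonacci(i=3)
    fibonacci(i=2)
      fibonacci(i=1)
      -> return 1
      fibonacci(i=0)
      -> return 0
    -> return 1
    fibonacci(i=1)
    -> return 1
  -> return 2
  fibonacci(i=2) -> return 1  (same call as traced above)
-> return 3

Final answer: 3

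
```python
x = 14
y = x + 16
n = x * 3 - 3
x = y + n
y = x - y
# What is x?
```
Trace:
  x=14
  x=14, y=30
  x=14, y=30, n=39
  x=69, y=30, n=39
  x=69, y=39, n=39

Final answer: 69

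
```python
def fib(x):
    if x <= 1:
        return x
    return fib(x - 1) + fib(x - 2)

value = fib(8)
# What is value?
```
Call trace (a repeated sub-call is expanded the first time; later identical calls just restate its return value):
fib(x=8)
  fib(x=7)
    fib(x=6)
      fib(x=5)
        fib(x=4)
          fib(x=3)
            fib(x=2)
              fib(x=1)
              -> return 1
              fib(x=0)
              -> return 0
            -> return 1
            fib(x=1)
            -> return 1
          -> return 2
          fib(x=2) -> return 1  (same call as traced above)
        -> return 3
        fib(x=3) -> return 2  (same call as traced above)
      -> return 5
      fib(x=4) -> return 3  (same call as traced above)
    -> return 8
    fib(x=5) -> return 5  (same call as traced above)
  -> return 13
  fib(x=6) -> return 8  (same call as traced above)
-> return 21

Final answer: 21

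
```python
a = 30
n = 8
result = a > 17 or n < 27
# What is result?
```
Trace:
  a=30
  a=30, n=8
  a=30, n=8, result=True

Final answer: True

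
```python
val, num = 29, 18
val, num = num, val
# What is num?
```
Trace:
  val=29, num=18
  val=18, num=29

Final answer: 29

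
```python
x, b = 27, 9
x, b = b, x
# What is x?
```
Trace:
  x=27, b=9
  x=9, b=27

Final answer: 9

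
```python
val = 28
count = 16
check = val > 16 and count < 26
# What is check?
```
Trace:
  val=28
  val=28, count=16
  val=28, count=16, check=True

Final answer: True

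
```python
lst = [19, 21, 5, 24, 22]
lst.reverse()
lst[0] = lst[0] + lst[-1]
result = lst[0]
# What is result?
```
Trace:
  lst=[19, 21, 5, 24, 22]
  lst=[22, 24, 5, 21, 19]
  lst=[41, 24, 5, 21, 19]
  lst=[41, 24, 5, 21, 19], result=41

Final answer: 41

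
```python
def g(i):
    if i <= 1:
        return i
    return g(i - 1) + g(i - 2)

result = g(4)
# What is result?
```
Call trace (a repeated sub-call is expanded the first time; later identical calls just restate its return value):
g(i=4)
  g(i=3)
    g(i=2)
      g(i=1)
      -> return 1
      g(i=0)
      -> return 0
    -> return 1
    g(i=1)
    -> return 1
  -> return 2
  g(i=2) -> return 1  (same call as traced above)
-> return 3

Final answer: 3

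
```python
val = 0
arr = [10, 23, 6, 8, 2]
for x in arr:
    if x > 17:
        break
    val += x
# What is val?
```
Trace:
  val=0
  val=10, x=10
  val=10, x=23

Final answer: 10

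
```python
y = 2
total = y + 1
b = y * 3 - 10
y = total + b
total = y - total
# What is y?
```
Trace:
  y=2
  y=2, total=3
  y=2, total=3, b=-4
  y=-1, total=3, b=-4
  y=-1, total=-4, b=-4

Final answer: -1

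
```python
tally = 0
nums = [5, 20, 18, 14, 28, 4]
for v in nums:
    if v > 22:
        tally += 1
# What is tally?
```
Trace:
  tally=0
  tally=0, v=5
  tally=0, v=20
  tally=0, v=18
  tally=0, v=14
  tally=1, v=28
  tally=1, v=4

Final answer: 1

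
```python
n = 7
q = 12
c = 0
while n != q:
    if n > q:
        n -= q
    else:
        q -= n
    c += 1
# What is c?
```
Trace:
  n=7
  n=7, q=12
  n=7, q=12, c=0
  n=7, q=5, c=1
  n=2, q=5, c=2
  n=2, q=3, c=3
  n=2, q=1, c=4
  n=1, q=1, c=5

Final answer: 5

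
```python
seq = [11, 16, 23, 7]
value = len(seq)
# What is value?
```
Trace:
  seq=[11, 16, 23, 7]
  seq=[11, 16, 23, 7], value=4

Final answer: 4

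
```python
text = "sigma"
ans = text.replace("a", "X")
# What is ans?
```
Trace:
  text='sigma'
  text='sigma', ans='sigmX'

Final answer: 'sigmX'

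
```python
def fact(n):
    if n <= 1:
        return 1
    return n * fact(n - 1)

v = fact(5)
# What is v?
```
Call trace:
fact(n=5)
  fact(n=4)
    fact(n=3)
      fact(n=2)
        fact(n=1)
        -> return 1
      -> return 2
    -> return 6
  -> return 24
-> return 120

Final answer: 120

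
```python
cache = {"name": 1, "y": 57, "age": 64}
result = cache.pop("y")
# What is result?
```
Trace:
  cache={'name': 1, 'y': 57, 'age': 64}
  cache={'name': 1, 'age': 64}, result=57

Final answer: 57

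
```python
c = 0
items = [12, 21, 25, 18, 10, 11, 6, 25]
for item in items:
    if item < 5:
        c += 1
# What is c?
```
Trace:
  c=0
  c=0, item=12
  c=0, item=21
  c=0, item=25
  c=0, item=18
  c=0, item=10
  c=0, item=11
  c=0, item=6
  c=0, item=25

Final answer: 0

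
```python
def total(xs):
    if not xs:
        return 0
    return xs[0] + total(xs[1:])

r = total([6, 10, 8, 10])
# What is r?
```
Call trace:
total(xs=[6, 10, 8, 10])
  total(xs=[10, 8, 10])
    total(xs=[8, 10])
      total(xs=[10])
        total(xs=[])
        -> return 0
      -> return 10
    -> return 18
  -> return 28
-> return 34

Final answer: 34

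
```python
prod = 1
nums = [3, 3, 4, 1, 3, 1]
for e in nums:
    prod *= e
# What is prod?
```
Trace:
  prod=1
  prod=3, e=3
  prod=9, e=3
  prod=36, e=4
  prod=36, e=1
  prod=108, e=3
  prod=108, e=1

Final answer: 108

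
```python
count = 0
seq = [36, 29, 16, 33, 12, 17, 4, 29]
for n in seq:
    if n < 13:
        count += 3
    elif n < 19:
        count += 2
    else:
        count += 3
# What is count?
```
Trace:
  count=0
  count=3, n=36
  count=6, n=29
  count=8, n=16
  count=11, n=33
  count=14, n=12
  count=16, n=17
  count=19, n=4
  count=22, n=29

Final answer: 22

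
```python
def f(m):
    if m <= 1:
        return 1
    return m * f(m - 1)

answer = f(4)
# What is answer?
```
Call trace:
f(m=4)
  f(m=3)
    f(m=2)
      f(m=1)
      -> return 1
    -> return 2
  -> return 6
-> return 24

Final answer: 24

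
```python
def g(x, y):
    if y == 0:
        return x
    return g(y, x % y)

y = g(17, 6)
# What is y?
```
Call trace:
g(x=17, y=6)
  g(x=6, y=5)
    g(x=5, y=1)
      g(x=1, y=0)
      -> return 1
    -> return 1
  -> return 1
-> return 1

Final answer: 1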